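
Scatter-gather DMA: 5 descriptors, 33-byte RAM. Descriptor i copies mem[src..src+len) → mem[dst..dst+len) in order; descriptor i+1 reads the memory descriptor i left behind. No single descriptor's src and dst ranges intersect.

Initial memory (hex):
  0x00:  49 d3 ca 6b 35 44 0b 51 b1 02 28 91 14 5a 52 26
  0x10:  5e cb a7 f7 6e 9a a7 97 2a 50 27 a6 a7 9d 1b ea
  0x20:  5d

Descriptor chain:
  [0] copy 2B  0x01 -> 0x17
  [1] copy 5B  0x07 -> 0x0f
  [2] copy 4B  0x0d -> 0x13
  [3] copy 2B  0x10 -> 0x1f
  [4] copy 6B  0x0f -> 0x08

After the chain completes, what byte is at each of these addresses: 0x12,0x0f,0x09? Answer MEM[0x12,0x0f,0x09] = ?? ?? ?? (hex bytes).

D0: mem[0x17..0x18] <- [d3 ca]
D1: mem[0x0f..0x13] <- [51 b1 02 28 91]
D2: mem[0x13..0x16] <- [5a 52 51 b1]
D3: mem[0x1f..0x20] <- [b1 02]
D4: mem[0x08..0x0d] <- [51 b1 02 28 5a 52]
query mem[0x12]=0x28, mem[0x0f]=0x51, mem[0x09]=0xb1

MEM[0x12,0x0f,0x09] = 28 51 b1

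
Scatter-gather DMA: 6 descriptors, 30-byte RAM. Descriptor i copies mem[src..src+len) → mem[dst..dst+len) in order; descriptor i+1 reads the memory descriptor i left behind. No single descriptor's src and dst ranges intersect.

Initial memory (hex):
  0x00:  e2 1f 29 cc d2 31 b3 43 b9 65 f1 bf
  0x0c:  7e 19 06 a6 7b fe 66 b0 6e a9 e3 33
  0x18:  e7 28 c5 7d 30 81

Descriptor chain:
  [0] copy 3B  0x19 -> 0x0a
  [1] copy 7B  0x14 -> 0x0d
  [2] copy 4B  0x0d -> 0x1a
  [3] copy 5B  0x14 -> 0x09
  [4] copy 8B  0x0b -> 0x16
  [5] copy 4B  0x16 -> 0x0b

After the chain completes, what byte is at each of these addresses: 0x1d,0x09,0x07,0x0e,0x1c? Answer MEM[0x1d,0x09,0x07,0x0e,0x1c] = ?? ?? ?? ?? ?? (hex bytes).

  after D0: wrote 3B at 0x0a = 28c57d
  after D1: wrote 7B at 0x0d = 6ea9e333e728c5
  after D2: wrote 4B at 0x1a = 6ea9e333
  after D3: wrote 5B at 0x09 = 6ea9e333e7
  after D4: wrote 8B at 0x16 = e333e7a9e333e728
  after D5: wrote 4B at 0x0b = e333e7a9
query mem[0x1d]=0x28, mem[0x09]=0x6e, mem[0x07]=0x43, mem[0x0e]=0xa9, mem[0x1c]=0xe7

MEM[0x1d,0x09,0x07,0x0e,0x1c] = 28 6e 43 a9 e7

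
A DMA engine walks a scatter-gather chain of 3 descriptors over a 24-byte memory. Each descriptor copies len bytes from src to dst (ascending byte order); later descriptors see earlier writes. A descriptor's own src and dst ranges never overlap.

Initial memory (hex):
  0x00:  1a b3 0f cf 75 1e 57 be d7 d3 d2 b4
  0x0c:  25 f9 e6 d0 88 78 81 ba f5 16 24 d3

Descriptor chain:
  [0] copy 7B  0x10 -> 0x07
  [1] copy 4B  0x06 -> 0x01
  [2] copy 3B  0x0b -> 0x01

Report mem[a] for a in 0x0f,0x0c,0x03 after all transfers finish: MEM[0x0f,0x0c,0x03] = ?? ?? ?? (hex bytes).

MEM[0x0f,0x0c,0x03] = d0 16 24

D0: mem[0x07..0x0d] <- [88 78 81 ba f5 16 24]
D1: mem[0x01..0x04] <- [57 88 78 81]
D2: mem[0x01..0x03] <- [f5 16 24]
query mem[0x0f]=0xd0, mem[0x0c]=0x16, mem[0x03]=0x24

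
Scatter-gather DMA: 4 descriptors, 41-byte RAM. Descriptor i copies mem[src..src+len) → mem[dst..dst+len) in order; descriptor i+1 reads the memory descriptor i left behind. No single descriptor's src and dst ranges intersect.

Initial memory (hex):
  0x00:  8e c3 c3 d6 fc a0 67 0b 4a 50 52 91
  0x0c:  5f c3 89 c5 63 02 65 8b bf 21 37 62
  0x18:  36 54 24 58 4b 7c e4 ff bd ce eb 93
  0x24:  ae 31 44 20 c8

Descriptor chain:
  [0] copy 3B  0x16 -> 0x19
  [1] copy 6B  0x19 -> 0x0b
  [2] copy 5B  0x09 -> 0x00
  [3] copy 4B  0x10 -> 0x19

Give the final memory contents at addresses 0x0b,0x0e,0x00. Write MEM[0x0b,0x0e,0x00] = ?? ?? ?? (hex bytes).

  after D0: wrote 3B at 0x19 = 376236
  after D1: wrote 6B at 0x0b = 3762364b7ce4
  after D2: wrote 5B at 0x00 = 5052376236
  after D3: wrote 4B at 0x19 = e402658b
query mem[0x0b]=0x37, mem[0x0e]=0x4b, mem[0x00]=0x50

MEM[0x0b,0x0e,0x00] = 37 4b 50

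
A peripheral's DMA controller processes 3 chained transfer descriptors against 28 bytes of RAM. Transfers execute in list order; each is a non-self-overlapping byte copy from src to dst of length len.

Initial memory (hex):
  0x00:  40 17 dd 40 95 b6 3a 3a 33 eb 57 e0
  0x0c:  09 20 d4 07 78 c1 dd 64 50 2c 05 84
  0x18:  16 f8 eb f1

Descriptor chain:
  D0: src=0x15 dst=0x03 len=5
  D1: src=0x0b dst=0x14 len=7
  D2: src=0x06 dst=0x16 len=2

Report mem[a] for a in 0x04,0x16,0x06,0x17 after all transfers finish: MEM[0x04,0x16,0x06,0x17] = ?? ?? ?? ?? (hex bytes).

MEM[0x04,0x16,0x06,0x17] = 05 16 16 f8

D0: mem[0x03..0x07] <- [2c 05 84 16 f8]
D1: mem[0x14..0x1a] <- [e0 09 20 d4 07 78 c1]
D2: mem[0x16..0x17] <- [16 f8]
query mem[0x04]=0x05, mem[0x16]=0x16, mem[0x06]=0x16, mem[0x17]=0xf8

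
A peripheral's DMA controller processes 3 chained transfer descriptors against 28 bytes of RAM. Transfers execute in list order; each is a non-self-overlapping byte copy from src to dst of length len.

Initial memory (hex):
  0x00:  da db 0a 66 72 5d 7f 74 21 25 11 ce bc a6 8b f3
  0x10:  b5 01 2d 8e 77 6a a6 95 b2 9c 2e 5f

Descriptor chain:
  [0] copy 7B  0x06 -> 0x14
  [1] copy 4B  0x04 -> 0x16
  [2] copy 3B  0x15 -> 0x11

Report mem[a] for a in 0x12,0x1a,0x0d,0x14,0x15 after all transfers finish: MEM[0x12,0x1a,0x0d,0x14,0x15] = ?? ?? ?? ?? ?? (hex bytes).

MEM[0x12,0x1a,0x0d,0x14,0x15] = 72 bc a6 7f 74

[0] 0x06->0x14 len=7 : 7f 74 21 25 11 ce bc
[1] 0x04->0x16 len=4 : 72 5d 7f 74
[2] 0x15->0x11 len=3 : 74 72 5d
query mem[0x12]=0x72, mem[0x1a]=0xbc, mem[0x0d]=0xa6, mem[0x14]=0x7f, mem[0x15]=0x74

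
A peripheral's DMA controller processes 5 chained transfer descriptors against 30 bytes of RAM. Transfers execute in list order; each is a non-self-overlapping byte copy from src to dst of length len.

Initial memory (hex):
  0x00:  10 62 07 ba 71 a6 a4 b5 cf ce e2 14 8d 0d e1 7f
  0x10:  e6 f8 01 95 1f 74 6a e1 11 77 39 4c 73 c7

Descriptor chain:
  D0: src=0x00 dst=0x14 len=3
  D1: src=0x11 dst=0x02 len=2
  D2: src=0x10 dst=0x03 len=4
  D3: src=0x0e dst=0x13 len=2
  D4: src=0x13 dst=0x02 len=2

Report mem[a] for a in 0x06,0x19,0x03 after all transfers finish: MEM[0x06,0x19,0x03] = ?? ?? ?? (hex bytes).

D0: mem[0x14..0x16] <- [10 62 07]
D1: mem[0x02..0x03] <- [f8 01]
D2: mem[0x03..0x06] <- [e6 f8 01 95]
D3: mem[0x13..0x14] <- [e1 7f]
D4: mem[0x02..0x03] <- [e1 7f]
query mem[0x06]=0x95, mem[0x19]=0x77, mem[0x03]=0x7f

MEM[0x06,0x19,0x03] = 95 77 7f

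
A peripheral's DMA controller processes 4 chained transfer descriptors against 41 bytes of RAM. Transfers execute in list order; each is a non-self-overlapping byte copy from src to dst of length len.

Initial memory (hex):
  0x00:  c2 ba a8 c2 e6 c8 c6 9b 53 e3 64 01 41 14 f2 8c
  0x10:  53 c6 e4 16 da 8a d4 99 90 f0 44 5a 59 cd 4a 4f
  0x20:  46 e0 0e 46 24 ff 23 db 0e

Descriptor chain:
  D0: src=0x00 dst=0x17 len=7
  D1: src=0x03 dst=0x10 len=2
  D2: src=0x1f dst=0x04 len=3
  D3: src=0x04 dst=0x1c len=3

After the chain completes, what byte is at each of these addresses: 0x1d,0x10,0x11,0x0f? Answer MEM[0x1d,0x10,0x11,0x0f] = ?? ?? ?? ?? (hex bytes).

  after D0: wrote 7B at 0x17 = c2baa8c2e6c8c6
  after D1: wrote 2B at 0x10 = c2e6
  after D2: wrote 3B at 0x04 = 4f46e0
  after D3: wrote 3B at 0x1c = 4f46e0
query mem[0x1d]=0x46, mem[0x10]=0xc2, mem[0x11]=0xe6, mem[0x0f]=0x8c

MEM[0x1d,0x10,0x11,0x0f] = 46 c2 e6 8c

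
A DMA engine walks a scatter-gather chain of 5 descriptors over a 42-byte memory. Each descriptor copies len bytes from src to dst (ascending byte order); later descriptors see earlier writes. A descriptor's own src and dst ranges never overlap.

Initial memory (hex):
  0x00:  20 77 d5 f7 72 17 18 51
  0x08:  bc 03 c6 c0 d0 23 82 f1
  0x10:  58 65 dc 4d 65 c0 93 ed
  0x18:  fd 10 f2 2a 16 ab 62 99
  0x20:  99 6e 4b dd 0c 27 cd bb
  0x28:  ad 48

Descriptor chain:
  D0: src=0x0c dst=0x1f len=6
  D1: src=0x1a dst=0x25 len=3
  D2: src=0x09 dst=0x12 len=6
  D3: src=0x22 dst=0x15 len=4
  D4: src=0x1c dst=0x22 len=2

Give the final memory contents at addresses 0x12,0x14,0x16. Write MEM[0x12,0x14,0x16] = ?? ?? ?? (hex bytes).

  after D0: wrote 6B at 0x1f = d02382f15865
  after D1: wrote 3B at 0x25 = f22a16
  after D2: wrote 6B at 0x12 = 03c6c0d02382
  after D3: wrote 4B at 0x15 = f15865f2
  after D4: wrote 2B at 0x22 = 16ab
query mem[0x12]=0x03, mem[0x14]=0xc0, mem[0x16]=0x58

MEM[0x12,0x14,0x16] = 03 c0 58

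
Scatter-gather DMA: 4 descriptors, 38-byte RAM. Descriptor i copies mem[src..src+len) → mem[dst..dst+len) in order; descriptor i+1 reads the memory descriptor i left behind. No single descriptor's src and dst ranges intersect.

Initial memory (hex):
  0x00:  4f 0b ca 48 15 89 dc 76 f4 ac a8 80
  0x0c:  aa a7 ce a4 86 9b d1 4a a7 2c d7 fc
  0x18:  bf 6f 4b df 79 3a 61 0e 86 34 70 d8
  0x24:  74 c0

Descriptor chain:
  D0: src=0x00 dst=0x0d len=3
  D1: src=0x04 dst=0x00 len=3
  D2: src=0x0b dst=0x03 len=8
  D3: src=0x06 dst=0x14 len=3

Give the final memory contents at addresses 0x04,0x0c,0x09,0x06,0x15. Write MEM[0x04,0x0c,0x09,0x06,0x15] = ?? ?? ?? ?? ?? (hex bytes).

MEM[0x04,0x0c,0x09,0x06,0x15] = aa aa 9b 0b ca

#0 dst[0x0d+3] := {0x4f,0x0b,0xca}
#1 dst[0x00+3] := {0x15,0x89,0xdc}
#2 dst[0x03+8] := {0x80,0xaa,0x4f,0x0b,0xca,0x86,0x9b,0xd1}
#3 dst[0x14+3] := {0x0b,0xca,0x86}
query mem[0x04]=0xaa, mem[0x0c]=0xaa, mem[0x09]=0x9b, mem[0x06]=0x0b, mem[0x15]=0xca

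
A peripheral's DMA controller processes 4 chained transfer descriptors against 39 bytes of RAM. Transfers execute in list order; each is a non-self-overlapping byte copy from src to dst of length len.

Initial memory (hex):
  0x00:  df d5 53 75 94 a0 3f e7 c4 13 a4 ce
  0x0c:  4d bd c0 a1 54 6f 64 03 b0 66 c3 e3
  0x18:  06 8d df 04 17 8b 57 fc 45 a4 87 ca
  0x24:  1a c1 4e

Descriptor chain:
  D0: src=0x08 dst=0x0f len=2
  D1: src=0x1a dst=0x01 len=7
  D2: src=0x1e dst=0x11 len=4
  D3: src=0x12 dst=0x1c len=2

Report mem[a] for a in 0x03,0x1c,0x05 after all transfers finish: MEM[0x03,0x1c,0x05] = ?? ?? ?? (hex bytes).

MEM[0x03,0x1c,0x05] = 17 fc 57

  after D0: wrote 2B at 0x0f = c413
  after D1: wrote 7B at 0x01 = df04178b57fc45
  after D2: wrote 4B at 0x11 = 57fc45a4
  after D3: wrote 2B at 0x1c = fc45
query mem[0x03]=0x17, mem[0x1c]=0xfc, mem[0x05]=0x57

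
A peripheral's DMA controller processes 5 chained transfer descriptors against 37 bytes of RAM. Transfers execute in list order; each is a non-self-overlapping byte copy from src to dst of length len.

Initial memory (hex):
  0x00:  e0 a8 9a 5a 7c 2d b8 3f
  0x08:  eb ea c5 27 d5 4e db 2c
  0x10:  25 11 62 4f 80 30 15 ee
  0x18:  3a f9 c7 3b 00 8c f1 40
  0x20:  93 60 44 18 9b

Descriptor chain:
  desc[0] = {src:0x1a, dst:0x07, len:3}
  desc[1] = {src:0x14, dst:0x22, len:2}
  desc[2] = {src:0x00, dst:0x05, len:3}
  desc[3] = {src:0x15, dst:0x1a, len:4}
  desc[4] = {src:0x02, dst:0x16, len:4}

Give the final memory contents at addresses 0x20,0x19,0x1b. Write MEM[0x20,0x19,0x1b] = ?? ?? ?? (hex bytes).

  after D0: wrote 3B at 0x07 = c73b00
  after D1: wrote 2B at 0x22 = 8030
  after D2: wrote 3B at 0x05 = e0a89a
  after D3: wrote 4B at 0x1a = 3015ee3a
  after D4: wrote 4B at 0x16 = 9a5a7ce0
query mem[0x20]=0x93, mem[0x19]=0xe0, mem[0x1b]=0x15

MEM[0x20,0x19,0x1b] = 93 e0 15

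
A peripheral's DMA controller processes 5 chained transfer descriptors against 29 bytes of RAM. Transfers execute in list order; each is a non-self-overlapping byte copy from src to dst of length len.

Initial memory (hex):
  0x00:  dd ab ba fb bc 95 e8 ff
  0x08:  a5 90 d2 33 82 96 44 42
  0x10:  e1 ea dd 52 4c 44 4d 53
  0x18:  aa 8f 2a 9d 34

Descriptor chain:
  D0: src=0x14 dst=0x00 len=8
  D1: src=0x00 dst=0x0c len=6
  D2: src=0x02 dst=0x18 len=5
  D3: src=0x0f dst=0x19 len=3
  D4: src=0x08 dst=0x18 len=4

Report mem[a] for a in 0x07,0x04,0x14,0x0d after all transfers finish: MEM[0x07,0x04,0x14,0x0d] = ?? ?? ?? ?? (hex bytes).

[0] 0x14->0x00 len=8 : 4c 44 4d 53 aa 8f 2a 9d
[1] 0x00->0x0c len=6 : 4c 44 4d 53 aa 8f
[2] 0x02->0x18 len=5 : 4d 53 aa 8f 2a
[3] 0x0f->0x19 len=3 : 53 aa 8f
[4] 0x08->0x18 len=4 : a5 90 d2 33
query mem[0x07]=0x9d, mem[0x04]=0xaa, mem[0x14]=0x4c, mem[0x0d]=0x44

MEM[0x07,0x04,0x14,0x0d] = 9d aa 4c 44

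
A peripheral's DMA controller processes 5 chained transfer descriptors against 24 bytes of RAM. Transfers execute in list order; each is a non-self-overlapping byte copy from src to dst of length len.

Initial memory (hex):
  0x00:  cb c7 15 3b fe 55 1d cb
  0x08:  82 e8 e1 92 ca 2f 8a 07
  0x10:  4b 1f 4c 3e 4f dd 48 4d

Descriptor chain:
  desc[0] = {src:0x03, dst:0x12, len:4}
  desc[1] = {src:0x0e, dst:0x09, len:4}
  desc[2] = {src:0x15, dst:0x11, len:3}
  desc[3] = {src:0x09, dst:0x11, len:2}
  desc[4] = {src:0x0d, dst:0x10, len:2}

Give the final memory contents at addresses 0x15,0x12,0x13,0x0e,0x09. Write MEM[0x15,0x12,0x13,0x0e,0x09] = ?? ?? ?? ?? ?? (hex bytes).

D0: mem[0x12..0x15] <- [3b fe 55 1d]
D1: mem[0x09..0x0c] <- [8a 07 4b 1f]
D2: mem[0x11..0x13] <- [1d 48 4d]
D3: mem[0x11..0x12] <- [8a 07]
D4: mem[0x10..0x11] <- [2f 8a]
query mem[0x15]=0x1d, mem[0x12]=0x07, mem[0x13]=0x4d, mem[0x0e]=0x8a, mem[0x09]=0x8a

MEM[0x15,0x12,0x13,0x0e,0x09] = 1d 07 4d 8a 8a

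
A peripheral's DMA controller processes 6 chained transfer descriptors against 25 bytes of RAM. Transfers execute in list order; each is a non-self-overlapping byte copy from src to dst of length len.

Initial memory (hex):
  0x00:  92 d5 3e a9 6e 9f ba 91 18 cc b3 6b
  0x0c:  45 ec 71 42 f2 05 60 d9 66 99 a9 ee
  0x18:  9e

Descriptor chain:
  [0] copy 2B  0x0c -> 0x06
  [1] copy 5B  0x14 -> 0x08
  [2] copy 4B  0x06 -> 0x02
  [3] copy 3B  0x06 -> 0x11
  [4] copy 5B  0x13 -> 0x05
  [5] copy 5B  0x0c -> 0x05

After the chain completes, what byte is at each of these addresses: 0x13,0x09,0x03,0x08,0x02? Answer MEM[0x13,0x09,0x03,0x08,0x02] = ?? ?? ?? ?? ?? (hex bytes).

  after D0: wrote 2B at 0x06 = 45ec
  after D1: wrote 5B at 0x08 = 6699a9ee9e
  after D2: wrote 4B at 0x02 = 45ec6699
  after D3: wrote 3B at 0x11 = 45ec66
  after D4: wrote 5B at 0x05 = 666699a9ee
  after D5: wrote 5B at 0x05 = 9eec7142f2
query mem[0x13]=0x66, mem[0x09]=0xf2, mem[0x03]=0xec, mem[0x08]=0x42, mem[0x02]=0x45

MEM[0x13,0x09,0x03,0x08,0x02] = 66 f2 ec 42 45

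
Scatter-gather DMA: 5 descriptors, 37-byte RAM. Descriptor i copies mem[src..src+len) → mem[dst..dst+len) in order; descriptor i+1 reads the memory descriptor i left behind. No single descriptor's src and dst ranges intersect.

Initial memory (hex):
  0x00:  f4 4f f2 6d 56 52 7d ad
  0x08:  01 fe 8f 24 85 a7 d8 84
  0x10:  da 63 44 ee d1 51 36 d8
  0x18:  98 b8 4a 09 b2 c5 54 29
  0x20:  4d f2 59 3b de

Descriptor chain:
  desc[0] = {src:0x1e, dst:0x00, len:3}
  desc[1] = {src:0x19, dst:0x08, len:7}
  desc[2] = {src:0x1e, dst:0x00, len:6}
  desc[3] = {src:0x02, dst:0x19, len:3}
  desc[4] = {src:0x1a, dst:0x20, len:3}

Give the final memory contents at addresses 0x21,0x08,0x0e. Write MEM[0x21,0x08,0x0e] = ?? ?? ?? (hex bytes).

  after D0: wrote 3B at 0x00 = 54294d
  after D1: wrote 7B at 0x08 = b84a09b2c55429
  after D2: wrote 6B at 0x00 = 54294df2593b
  after D3: wrote 3B at 0x19 = 4df259
  after D4: wrote 3B at 0x20 = f259b2
query mem[0x21]=0x59, mem[0x08]=0xb8, mem[0x0e]=0x29

MEM[0x21,0x08,0x0e] = 59 b8 29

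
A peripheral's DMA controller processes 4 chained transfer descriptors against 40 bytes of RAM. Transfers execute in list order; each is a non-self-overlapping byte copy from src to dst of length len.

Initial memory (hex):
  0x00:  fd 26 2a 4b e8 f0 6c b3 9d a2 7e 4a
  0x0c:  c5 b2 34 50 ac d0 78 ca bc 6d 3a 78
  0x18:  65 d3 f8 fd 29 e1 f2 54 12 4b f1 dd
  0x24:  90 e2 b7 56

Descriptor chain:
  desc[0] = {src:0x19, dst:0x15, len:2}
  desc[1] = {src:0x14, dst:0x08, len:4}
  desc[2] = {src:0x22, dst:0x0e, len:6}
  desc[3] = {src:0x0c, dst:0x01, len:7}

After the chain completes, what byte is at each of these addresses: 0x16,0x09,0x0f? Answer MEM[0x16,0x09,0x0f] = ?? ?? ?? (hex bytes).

D0: mem[0x15..0x16] <- [d3 f8]
D1: mem[0x08..0x0b] <- [bc d3 f8 78]
D2: mem[0x0e..0x13] <- [f1 dd 90 e2 b7 56]
D3: mem[0x01..0x07] <- [c5 b2 f1 dd 90 e2 b7]
query mem[0x16]=0xf8, mem[0x09]=0xd3, mem[0x0f]=0xdd

MEM[0x16,0x09,0x0f] = f8 d3 dd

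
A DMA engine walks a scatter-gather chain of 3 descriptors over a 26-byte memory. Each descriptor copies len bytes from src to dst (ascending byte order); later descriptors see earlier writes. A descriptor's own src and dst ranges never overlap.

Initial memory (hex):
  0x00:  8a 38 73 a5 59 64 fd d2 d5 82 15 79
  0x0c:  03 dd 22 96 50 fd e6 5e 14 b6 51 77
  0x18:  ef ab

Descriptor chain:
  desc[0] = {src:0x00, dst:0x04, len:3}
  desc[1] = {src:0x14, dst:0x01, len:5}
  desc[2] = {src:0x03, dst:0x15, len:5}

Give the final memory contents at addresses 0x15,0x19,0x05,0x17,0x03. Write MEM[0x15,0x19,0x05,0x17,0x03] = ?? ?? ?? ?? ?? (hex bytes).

MEM[0x15,0x19,0x05,0x17,0x03] = 51 d2 ef ef 51

#0 dst[0x04+3] := {0x8a,0x38,0x73}
#1 dst[0x01+5] := {0x14,0xb6,0x51,0x77,0xef}
#2 dst[0x15+5] := {0x51,0x77,0xef,0x73,0xd2}
query mem[0x15]=0x51, mem[0x19]=0xd2, mem[0x05]=0xef, mem[0x17]=0xef, mem[0x03]=0x51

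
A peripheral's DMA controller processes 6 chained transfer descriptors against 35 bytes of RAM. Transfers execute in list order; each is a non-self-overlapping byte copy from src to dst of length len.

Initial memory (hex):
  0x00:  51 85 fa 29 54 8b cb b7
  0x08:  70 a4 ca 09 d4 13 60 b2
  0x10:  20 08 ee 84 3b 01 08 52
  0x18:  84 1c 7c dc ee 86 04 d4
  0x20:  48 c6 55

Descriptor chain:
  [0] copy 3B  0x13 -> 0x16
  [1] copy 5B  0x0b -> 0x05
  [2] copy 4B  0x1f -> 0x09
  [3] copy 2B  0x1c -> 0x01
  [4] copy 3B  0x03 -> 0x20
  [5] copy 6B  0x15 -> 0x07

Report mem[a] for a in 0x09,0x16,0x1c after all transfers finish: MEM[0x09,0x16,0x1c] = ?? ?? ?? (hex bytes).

D0: mem[0x16..0x18] <- [84 3b 01]
D1: mem[0x05..0x09] <- [09 d4 13 60 b2]
D2: mem[0x09..0x0c] <- [d4 48 c6 55]
D3: mem[0x01..0x02] <- [ee 86]
D4: mem[0x20..0x22] <- [29 54 09]
D5: mem[0x07..0x0c] <- [01 84 3b 01 1c 7c]
query mem[0x09]=0x3b, mem[0x16]=0x84, mem[0x1c]=0xee

MEM[0x09,0x16,0x1c] = 3b 84 ee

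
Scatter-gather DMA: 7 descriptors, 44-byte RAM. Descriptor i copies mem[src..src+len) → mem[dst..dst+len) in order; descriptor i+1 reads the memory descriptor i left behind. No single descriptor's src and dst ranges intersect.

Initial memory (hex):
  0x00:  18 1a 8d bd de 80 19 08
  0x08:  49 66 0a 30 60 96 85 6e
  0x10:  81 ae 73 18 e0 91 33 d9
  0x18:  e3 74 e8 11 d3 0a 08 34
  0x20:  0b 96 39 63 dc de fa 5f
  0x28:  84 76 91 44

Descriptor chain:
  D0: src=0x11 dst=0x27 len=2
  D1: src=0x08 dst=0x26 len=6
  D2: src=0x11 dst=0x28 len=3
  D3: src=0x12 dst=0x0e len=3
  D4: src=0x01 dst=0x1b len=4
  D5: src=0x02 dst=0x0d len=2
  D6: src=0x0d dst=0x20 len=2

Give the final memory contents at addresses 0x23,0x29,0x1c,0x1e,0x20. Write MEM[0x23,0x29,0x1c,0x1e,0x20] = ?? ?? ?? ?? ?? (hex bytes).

MEM[0x23,0x29,0x1c,0x1e,0x20] = 63 73 8d de 8d

  after D0: wrote 2B at 0x27 = ae73
  after D1: wrote 6B at 0x26 = 49660a306096
  after D2: wrote 3B at 0x28 = ae7318
  after D3: wrote 3B at 0x0e = 7318e0
  after D4: wrote 4B at 0x1b = 1a8dbdde
  after D5: wrote 2B at 0x0d = 8dbd
  after D6: wrote 2B at 0x20 = 8dbd
query mem[0x23]=0x63, mem[0x29]=0x73, mem[0x1c]=0x8d, mem[0x1e]=0xde, mem[0x20]=0x8d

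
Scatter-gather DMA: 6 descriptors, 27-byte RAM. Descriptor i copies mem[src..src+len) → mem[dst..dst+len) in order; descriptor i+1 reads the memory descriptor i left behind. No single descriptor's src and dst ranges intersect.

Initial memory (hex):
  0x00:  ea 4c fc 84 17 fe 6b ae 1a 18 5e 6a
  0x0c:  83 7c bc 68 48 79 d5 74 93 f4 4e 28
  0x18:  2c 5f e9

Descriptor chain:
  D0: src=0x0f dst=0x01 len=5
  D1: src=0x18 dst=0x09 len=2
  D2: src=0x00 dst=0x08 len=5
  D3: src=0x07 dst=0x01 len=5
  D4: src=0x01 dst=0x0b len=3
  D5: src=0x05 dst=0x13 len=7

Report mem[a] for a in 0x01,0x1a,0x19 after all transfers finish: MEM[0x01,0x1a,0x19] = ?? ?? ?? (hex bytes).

MEM[0x01,0x1a,0x19] = ae e9 ae

D0: mem[0x01..0x05] <- [68 48 79 d5 74]
D1: mem[0x09..0x0a] <- [2c 5f]
D2: mem[0x08..0x0c] <- [ea 68 48 79 d5]
D3: mem[0x01..0x05] <- [ae ea 68 48 79]
D4: mem[0x0b..0x0d] <- [ae ea 68]
D5: mem[0x13..0x19] <- [79 6b ae ea 68 48 ae]
query mem[0x01]=0xae, mem[0x1a]=0xe9, mem[0x19]=0xae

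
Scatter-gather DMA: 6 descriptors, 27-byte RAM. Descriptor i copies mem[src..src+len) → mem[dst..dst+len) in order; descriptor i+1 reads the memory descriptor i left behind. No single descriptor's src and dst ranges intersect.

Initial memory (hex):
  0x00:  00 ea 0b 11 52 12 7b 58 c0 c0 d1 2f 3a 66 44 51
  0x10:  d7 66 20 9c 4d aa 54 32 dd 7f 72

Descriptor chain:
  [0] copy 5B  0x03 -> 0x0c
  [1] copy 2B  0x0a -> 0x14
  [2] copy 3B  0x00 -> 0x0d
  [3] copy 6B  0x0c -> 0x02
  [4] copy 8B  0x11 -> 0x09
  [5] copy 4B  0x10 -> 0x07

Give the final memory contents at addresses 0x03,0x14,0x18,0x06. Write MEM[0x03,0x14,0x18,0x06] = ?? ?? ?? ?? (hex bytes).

MEM[0x03,0x14,0x18,0x06] = 00 d1 dd 58

#0 dst[0x0c+5] := {0x11,0x52,0x12,0x7b,0x58}
#1 dst[0x14+2] := {0xd1,0x2f}
#2 dst[0x0d+3] := {0x00,0xea,0x0b}
#3 dst[0x02+6] := {0x11,0x00,0xea,0x0b,0x58,0x66}
#4 dst[0x09+8] := {0x66,0x20,0x9c,0xd1,0x2f,0x54,0x32,0xdd}
#5 dst[0x07+4] := {0xdd,0x66,0x20,0x9c}
query mem[0x03]=0x00, mem[0x14]=0xd1, mem[0x18]=0xdd, mem[0x06]=0x58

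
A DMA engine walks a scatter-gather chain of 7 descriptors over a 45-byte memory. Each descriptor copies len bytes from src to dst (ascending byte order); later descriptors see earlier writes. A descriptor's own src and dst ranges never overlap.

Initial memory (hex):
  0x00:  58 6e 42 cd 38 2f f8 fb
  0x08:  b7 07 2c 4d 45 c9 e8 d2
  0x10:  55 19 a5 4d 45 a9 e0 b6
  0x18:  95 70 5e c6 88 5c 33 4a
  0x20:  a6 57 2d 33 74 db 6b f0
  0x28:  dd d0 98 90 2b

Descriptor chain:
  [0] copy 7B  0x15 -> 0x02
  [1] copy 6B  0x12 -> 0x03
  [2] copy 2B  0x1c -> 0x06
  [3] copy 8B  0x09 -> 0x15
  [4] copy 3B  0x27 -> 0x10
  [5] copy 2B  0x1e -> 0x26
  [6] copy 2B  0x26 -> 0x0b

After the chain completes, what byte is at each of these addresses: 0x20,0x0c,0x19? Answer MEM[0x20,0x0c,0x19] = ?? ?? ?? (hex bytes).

[0] 0x15->0x02 len=7 : a9 e0 b6 95 70 5e c6
[1] 0x12->0x03 len=6 : a5 4d 45 a9 e0 b6
[2] 0x1c->0x06 len=2 : 88 5c
[3] 0x09->0x15 len=8 : 07 2c 4d 45 c9 e8 d2 55
[4] 0x27->0x10 len=3 : f0 dd d0
[5] 0x1e->0x26 len=2 : 33 4a
[6] 0x26->0x0b len=2 : 33 4a
query mem[0x20]=0xa6, mem[0x0c]=0x4a, mem[0x19]=0xc9

MEM[0x20,0x0c,0x19] = a6 4a c9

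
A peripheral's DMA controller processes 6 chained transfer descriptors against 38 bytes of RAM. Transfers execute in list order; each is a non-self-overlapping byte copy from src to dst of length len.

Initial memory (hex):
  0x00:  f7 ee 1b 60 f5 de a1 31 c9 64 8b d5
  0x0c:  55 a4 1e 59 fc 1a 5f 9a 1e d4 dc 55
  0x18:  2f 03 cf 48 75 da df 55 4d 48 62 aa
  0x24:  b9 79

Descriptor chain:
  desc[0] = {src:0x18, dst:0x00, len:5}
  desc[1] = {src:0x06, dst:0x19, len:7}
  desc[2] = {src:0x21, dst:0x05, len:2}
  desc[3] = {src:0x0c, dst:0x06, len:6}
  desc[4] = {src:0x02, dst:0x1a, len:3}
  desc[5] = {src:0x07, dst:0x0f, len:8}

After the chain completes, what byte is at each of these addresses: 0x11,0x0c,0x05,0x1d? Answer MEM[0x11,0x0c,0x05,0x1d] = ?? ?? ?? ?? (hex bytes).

D0: mem[0x00..0x04] <- [2f 03 cf 48 75]
D1: mem[0x19..0x1f] <- [a1 31 c9 64 8b d5 55]
D2: mem[0x05..0x06] <- [48 62]
D3: mem[0x06..0x0b] <- [55 a4 1e 59 fc 1a]
D4: mem[0x1a..0x1c] <- [cf 48 75]
D5: mem[0x0f..0x16] <- [a4 1e 59 fc 1a 55 a4 1e]
query mem[0x11]=0x59, mem[0x0c]=0x55, mem[0x05]=0x48, mem[0x1d]=0x8b

MEM[0x11,0x0c,0x05,0x1d] = 59 55 48 8b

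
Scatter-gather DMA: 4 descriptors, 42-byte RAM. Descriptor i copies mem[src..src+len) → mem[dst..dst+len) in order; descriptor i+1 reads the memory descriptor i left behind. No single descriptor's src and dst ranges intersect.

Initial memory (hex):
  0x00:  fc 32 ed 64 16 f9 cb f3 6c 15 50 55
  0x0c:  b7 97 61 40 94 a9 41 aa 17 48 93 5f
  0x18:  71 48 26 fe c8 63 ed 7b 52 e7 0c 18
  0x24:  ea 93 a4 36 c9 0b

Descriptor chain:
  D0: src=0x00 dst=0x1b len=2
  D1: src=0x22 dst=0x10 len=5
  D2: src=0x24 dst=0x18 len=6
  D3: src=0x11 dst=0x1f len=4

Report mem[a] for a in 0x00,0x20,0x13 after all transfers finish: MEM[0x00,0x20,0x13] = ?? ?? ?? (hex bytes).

  after D0: wrote 2B at 0x1b = fc32
  after D1: wrote 5B at 0x10 = 0c18ea93a4
  after D2: wrote 6B at 0x18 = ea93a436c90b
  after D3: wrote 4B at 0x1f = 18ea93a4
query mem[0x00]=0xfc, mem[0x20]=0xea, mem[0x13]=0x93

MEM[0x00,0x20,0x13] = fc ea 93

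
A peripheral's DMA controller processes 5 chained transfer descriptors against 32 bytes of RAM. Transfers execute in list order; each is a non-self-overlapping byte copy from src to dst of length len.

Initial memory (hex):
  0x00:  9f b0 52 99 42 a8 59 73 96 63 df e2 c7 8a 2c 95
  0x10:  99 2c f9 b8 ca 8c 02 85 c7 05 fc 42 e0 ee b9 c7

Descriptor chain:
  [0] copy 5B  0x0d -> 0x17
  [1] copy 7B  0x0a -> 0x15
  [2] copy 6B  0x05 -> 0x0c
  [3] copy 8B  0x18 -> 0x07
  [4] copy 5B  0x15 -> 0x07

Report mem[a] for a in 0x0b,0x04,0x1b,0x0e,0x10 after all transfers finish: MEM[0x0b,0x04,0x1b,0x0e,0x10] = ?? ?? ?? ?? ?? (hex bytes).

MEM[0x0b,0x04,0x1b,0x0e,0x10] = 2c 42 99 c7 63

  after D0: wrote 5B at 0x17 = 8a2c95992c
  after D1: wrote 7B at 0x15 = dfe2c78a2c9599
  after D2: wrote 6B at 0x0c = a859739663df
  after D3: wrote 8B at 0x07 = 8a2c9599e0eeb9c7
  after D4: wrote 5B at 0x07 = dfe2c78a2c
query mem[0x0b]=0x2c, mem[0x04]=0x42, mem[0x1b]=0x99, mem[0x0e]=0xc7, mem[0x10]=0x63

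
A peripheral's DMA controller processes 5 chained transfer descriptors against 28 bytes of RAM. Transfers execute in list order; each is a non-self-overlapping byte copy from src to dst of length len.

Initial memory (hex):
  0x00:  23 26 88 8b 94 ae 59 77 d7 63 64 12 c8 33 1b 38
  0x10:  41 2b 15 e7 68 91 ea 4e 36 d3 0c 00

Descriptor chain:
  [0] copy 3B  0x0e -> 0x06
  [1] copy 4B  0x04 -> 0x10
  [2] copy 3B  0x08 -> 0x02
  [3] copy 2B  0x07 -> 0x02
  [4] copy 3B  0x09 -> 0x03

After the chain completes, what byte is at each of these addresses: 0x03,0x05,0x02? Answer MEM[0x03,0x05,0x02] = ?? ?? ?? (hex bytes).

#0 dst[0x06+3] := {0x1b,0x38,0x41}
#1 dst[0x10+4] := {0x94,0xae,0x1b,0x38}
#2 dst[0x02+3] := {0x41,0x63,0x64}
#3 dst[0x02+2] := {0x38,0x41}
#4 dst[0x03+3] := {0x63,0x64,0x12}
query mem[0x03]=0x63, mem[0x05]=0x12, mem[0x02]=0x38

MEM[0x03,0x05,0x02] = 63 12 38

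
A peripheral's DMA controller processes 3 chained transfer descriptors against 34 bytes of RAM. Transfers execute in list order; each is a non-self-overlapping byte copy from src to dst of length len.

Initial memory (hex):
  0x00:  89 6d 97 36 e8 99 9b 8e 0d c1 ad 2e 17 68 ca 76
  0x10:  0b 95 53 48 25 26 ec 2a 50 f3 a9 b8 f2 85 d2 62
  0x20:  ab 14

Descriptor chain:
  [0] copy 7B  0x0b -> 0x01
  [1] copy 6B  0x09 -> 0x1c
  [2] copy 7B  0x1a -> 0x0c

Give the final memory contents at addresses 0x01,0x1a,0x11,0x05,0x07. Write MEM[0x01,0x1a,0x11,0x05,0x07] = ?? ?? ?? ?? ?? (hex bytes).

#0 dst[0x01+7] := {0x2e,0x17,0x68,0xca,0x76,0x0b,0x95}
#1 dst[0x1c+6] := {0xc1,0xad,0x2e,0x17,0x68,0xca}
#2 dst[0x0c+7] := {0xa9,0xb8,0xc1,0xad,0x2e,0x17,0x68}
query mem[0x01]=0x2e, mem[0x1a]=0xa9, mem[0x11]=0x17, mem[0x05]=0x76, mem[0x07]=0x95

MEM[0x01,0x1a,0x11,0x05,0x07] = 2e a9 17 76 95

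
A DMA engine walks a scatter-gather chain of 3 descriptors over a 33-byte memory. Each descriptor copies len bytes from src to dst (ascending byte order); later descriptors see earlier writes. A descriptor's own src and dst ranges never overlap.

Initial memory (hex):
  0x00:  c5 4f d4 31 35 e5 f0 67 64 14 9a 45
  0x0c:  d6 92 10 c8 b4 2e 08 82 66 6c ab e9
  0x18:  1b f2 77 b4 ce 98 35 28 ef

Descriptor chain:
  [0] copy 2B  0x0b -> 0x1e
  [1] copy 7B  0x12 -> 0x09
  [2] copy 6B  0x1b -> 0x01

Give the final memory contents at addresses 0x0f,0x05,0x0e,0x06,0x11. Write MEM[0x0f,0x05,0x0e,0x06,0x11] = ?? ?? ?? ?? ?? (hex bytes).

MEM[0x0f,0x05,0x0e,0x06,0x11] = 1b d6 e9 ef 2e

[0] 0x0b->0x1e len=2 : 45 d6
[1] 0x12->0x09 len=7 : 08 82 66 6c ab e9 1b
[2] 0x1b->0x01 len=6 : b4 ce 98 45 d6 ef
query mem[0x0f]=0x1b, mem[0x05]=0xd6, mem[0x0e]=0xe9, mem[0x06]=0xef, mem[0x11]=0x2e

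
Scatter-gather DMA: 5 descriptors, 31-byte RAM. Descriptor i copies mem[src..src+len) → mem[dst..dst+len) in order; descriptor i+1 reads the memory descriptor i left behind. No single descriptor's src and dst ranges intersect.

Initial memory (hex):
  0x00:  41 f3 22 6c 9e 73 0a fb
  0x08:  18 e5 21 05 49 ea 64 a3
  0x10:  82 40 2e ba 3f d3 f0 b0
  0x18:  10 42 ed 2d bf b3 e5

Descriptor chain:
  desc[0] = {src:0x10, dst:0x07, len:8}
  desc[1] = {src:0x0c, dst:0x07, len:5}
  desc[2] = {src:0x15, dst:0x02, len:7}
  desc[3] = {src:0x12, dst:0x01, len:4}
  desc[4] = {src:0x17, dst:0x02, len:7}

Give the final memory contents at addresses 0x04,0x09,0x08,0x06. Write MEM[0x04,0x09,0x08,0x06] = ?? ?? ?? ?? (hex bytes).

MEM[0x04,0x09,0x08,0x06] = 42 b0 b3 2d

#0 dst[0x07+8] := {0x82,0x40,0x2e,0xba,0x3f,0xd3,0xf0,0xb0}
#1 dst[0x07+5] := {0xd3,0xf0,0xb0,0xa3,0x82}
#2 dst[0x02+7] := {0xd3,0xf0,0xb0,0x10,0x42,0xed,0x2d}
#3 dst[0x01+4] := {0x2e,0xba,0x3f,0xd3}
#4 dst[0x02+7] := {0xb0,0x10,0x42,0xed,0x2d,0xbf,0xb3}
query mem[0x04]=0x42, mem[0x09]=0xb0, mem[0x08]=0xb3, mem[0x06]=0x2d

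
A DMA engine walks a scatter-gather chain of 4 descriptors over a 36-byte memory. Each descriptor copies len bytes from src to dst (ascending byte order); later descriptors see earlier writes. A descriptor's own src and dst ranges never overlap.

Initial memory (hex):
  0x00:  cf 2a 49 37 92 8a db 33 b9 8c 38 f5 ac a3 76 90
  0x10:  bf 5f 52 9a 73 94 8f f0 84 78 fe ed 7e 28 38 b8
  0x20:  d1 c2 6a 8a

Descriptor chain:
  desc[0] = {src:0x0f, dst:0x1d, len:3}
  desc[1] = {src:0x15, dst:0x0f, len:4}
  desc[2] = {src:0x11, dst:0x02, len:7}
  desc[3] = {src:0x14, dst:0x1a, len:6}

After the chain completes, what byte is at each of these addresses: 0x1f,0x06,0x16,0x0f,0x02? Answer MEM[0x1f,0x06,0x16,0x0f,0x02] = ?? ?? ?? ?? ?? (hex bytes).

MEM[0x1f,0x06,0x16,0x0f,0x02] = 78 94 8f 94 f0

D0: mem[0x1d..0x1f] <- [90 bf 5f]
D1: mem[0x0f..0x12] <- [94 8f f0 84]
D2: mem[0x02..0x08] <- [f0 84 9a 73 94 8f f0]
D3: mem[0x1a..0x1f] <- [73 94 8f f0 84 78]
query mem[0x1f]=0x78, mem[0x06]=0x94, mem[0x16]=0x8f, mem[0x0f]=0x94, mem[0x02]=0xf0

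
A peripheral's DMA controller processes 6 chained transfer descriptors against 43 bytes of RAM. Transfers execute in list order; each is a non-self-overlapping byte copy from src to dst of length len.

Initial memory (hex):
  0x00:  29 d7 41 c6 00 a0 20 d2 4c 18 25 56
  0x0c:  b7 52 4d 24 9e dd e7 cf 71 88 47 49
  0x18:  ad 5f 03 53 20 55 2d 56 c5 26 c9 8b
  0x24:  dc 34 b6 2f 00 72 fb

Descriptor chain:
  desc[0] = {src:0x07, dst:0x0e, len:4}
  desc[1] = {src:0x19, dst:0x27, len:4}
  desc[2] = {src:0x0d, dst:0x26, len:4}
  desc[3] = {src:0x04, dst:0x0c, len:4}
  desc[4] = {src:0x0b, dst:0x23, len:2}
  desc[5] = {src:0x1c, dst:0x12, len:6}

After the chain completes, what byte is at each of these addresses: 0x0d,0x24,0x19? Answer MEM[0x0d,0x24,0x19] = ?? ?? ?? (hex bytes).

MEM[0x0d,0x24,0x19] = a0 00 5f

[0] 0x07->0x0e len=4 : d2 4c 18 25
[1] 0x19->0x27 len=4 : 5f 03 53 20
[2] 0x0d->0x26 len=4 : 52 d2 4c 18
[3] 0x04->0x0c len=4 : 00 a0 20 d2
[4] 0x0b->0x23 len=2 : 56 00
[5] 0x1c->0x12 len=6 : 20 55 2d 56 c5 26
query mem[0x0d]=0xa0, mem[0x24]=0x00, mem[0x19]=0x5f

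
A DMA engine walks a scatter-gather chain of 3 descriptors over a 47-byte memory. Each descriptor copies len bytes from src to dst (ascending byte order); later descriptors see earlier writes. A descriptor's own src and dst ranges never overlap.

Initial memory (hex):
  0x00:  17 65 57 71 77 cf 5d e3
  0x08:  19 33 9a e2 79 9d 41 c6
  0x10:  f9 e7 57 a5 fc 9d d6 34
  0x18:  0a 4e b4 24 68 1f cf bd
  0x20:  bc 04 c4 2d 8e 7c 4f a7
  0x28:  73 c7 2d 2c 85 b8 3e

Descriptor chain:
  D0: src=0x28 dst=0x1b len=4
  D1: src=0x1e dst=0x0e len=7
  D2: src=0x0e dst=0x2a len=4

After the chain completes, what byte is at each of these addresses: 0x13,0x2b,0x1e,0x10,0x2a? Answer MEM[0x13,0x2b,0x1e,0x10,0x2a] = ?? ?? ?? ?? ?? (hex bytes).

MEM[0x13,0x2b,0x1e,0x10,0x2a] = 2d bd 2c bc 2c

#0 dst[0x1b+4] := {0x73,0xc7,0x2d,0x2c}
#1 dst[0x0e+7] := {0x2c,0xbd,0xbc,0x04,0xc4,0x2d,0x8e}
#2 dst[0x2a+4] := {0x2c,0xbd,0xbc,0x04}
query mem[0x13]=0x2d, mem[0x2b]=0xbd, mem[0x1e]=0x2c, mem[0x10]=0xbc, mem[0x2a]=0x2c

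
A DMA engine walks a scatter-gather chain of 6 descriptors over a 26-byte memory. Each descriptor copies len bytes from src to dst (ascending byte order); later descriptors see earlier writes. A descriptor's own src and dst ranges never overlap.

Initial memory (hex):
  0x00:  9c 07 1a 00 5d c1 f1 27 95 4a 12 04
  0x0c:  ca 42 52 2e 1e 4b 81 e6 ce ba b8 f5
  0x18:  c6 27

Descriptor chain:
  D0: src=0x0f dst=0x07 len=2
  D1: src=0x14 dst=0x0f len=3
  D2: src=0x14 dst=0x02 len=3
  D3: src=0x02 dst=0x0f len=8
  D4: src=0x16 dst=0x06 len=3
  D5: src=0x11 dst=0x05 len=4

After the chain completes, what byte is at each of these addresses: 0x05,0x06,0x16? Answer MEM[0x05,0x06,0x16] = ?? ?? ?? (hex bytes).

#0 dst[0x07+2] := {0x2e,0x1e}
#1 dst[0x0f+3] := {0xce,0xba,0xb8}
#2 dst[0x02+3] := {0xce,0xba,0xb8}
#3 dst[0x0f+8] := {0xce,0xba,0xb8,0xc1,0xf1,0x2e,0x1e,0x4a}
#4 dst[0x06+3] := {0x4a,0xf5,0xc6}
#5 dst[0x05+4] := {0xb8,0xc1,0xf1,0x2e}
query mem[0x05]=0xb8, mem[0x06]=0xc1, mem[0x16]=0x4a

MEM[0x05,0x06,0x16] = b8 c1 4a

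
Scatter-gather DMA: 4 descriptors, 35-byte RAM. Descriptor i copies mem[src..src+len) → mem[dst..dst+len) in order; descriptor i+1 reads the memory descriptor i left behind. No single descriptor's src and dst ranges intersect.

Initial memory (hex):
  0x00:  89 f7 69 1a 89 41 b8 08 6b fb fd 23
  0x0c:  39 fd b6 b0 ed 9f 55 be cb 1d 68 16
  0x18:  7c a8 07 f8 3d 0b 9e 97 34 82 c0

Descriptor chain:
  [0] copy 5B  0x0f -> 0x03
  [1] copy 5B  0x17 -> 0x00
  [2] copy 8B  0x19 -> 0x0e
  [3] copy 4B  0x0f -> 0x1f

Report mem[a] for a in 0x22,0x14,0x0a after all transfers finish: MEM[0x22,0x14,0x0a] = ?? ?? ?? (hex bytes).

[0] 0x0f->0x03 len=5 : b0 ed 9f 55 be
[1] 0x17->0x00 len=5 : 16 7c a8 07 f8
[2] 0x19->0x0e len=8 : a8 07 f8 3d 0b 9e 97 34
[3] 0x0f->0x1f len=4 : 07 f8 3d 0b
query mem[0x22]=0x0b, mem[0x14]=0x97, mem[0x0a]=0xfd

MEM[0x22,0x14,0x0a] = 0b 97 fd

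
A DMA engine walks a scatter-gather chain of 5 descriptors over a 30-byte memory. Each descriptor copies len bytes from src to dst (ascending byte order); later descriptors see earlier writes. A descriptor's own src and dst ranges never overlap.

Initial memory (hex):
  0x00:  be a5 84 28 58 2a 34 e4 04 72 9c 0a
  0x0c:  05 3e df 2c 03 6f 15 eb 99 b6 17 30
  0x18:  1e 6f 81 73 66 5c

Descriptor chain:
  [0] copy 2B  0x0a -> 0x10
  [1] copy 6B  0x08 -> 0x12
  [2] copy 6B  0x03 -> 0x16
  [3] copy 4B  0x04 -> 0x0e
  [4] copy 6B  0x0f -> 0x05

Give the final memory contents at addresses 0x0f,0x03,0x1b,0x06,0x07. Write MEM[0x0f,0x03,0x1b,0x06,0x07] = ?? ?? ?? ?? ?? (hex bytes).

MEM[0x0f,0x03,0x1b,0x06,0x07] = 2a 28 04 34 e4

D0: mem[0x10..0x11] <- [9c 0a]
D1: mem[0x12..0x17] <- [04 72 9c 0a 05 3e]
D2: mem[0x16..0x1b] <- [28 58 2a 34 e4 04]
D3: mem[0x0e..0x11] <- [58 2a 34 e4]
D4: mem[0x05..0x0a] <- [2a 34 e4 04 72 9c]
query mem[0x0f]=0x2a, mem[0x03]=0x28, mem[0x1b]=0x04, mem[0x06]=0x34, mem[0x07]=0xe4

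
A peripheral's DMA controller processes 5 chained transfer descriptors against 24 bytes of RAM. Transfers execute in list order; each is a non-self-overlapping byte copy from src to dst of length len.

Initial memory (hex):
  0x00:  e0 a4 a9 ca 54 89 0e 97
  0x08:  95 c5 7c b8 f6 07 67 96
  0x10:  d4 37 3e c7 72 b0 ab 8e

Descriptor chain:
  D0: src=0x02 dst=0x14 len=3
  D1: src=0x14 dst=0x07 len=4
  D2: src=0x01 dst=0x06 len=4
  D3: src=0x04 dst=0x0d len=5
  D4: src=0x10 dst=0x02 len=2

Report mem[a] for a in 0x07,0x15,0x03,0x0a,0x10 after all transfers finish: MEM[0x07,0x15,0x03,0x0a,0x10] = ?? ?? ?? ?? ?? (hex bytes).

MEM[0x07,0x15,0x03,0x0a,0x10] = a9 ca ca 8e a9

  after D0: wrote 3B at 0x14 = a9ca54
  after D1: wrote 4B at 0x07 = a9ca548e
  after D2: wrote 4B at 0x06 = a4a9ca54
  after D3: wrote 5B at 0x0d = 5489a4a9ca
  after D4: wrote 2B at 0x02 = a9ca
query mem[0x07]=0xa9, mem[0x15]=0xca, mem[0x03]=0xca, mem[0x0a]=0x8e, mem[0x10]=0xa9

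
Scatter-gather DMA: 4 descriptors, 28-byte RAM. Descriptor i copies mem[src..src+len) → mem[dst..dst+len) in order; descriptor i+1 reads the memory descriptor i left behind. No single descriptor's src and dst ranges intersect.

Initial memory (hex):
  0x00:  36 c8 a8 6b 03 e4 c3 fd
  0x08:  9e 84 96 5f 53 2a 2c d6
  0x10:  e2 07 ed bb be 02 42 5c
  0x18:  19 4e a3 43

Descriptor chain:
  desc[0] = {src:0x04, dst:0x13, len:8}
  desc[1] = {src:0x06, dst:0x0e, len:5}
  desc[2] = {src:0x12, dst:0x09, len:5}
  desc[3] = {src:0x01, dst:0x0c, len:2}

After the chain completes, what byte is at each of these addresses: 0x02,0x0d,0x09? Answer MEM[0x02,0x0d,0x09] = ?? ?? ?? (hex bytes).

MEM[0x02,0x0d,0x09] = a8 a8 96

#0 dst[0x13+8] := {0x03,0xe4,0xc3,0xfd,0x9e,0x84,0x96,0x5f}
#1 dst[0x0e+5] := {0xc3,0xfd,0x9e,0x84,0x96}
#2 dst[0x09+5] := {0x96,0x03,0xe4,0xc3,0xfd}
#3 dst[0x0c+2] := {0xc8,0xa8}
query mem[0x02]=0xa8, mem[0x0d]=0xa8, mem[0x09]=0x96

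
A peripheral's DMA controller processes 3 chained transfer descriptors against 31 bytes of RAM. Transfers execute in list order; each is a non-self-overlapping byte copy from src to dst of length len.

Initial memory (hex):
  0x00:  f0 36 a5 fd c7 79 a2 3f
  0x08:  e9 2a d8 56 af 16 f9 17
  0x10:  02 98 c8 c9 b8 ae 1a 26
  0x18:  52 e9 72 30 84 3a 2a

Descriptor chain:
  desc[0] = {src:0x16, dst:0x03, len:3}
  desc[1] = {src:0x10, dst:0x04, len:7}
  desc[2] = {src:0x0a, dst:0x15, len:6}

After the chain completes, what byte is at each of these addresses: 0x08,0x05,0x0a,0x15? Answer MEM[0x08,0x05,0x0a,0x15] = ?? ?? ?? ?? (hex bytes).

[0] 0x16->0x03 len=3 : 1a 26 52
[1] 0x10->0x04 len=7 : 02 98 c8 c9 b8 ae 1a
[2] 0x0a->0x15 len=6 : 1a 56 af 16 f9 17
query mem[0x08]=0xb8, mem[0x05]=0x98, mem[0x0a]=0x1a, mem[0x15]=0x1a

MEM[0x08,0x05,0x0a,0x15] = b8 98 1a 1a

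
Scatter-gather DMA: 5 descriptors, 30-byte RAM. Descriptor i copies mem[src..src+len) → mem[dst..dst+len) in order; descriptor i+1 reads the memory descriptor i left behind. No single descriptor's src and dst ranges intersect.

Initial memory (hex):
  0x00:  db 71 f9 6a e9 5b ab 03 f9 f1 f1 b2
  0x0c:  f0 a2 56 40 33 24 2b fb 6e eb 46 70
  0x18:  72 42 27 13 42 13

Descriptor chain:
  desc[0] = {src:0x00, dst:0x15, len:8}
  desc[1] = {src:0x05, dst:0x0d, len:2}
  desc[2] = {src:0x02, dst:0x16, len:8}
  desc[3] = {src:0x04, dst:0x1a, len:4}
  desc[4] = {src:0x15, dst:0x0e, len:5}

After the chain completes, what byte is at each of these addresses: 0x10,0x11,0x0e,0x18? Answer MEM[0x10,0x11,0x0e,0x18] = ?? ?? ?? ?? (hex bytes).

[0] 0x00->0x15 len=8 : db 71 f9 6a e9 5b ab 03
[1] 0x05->0x0d len=2 : 5b ab
[2] 0x02->0x16 len=8 : f9 6a e9 5b ab 03 f9 f1
[3] 0x04->0x1a len=4 : e9 5b ab 03
[4] 0x15->0x0e len=5 : db f9 6a e9 5b
query mem[0x10]=0x6a, mem[0x11]=0xe9, mem[0x0e]=0xdb, mem[0x18]=0xe9

MEM[0x10,0x11,0x0e,0x18] = 6a e9 db e9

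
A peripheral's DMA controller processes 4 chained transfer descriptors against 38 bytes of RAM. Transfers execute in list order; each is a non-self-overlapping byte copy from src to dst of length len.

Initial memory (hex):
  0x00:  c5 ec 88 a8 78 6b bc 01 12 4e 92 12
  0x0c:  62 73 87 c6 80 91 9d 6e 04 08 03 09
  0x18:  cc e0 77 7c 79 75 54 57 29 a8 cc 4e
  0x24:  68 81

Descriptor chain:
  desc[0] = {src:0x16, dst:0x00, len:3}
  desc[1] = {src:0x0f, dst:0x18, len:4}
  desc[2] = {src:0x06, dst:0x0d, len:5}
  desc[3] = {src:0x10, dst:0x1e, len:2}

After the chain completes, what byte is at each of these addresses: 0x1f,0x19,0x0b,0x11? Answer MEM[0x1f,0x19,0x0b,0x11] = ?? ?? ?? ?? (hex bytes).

#0 dst[0x00+3] := {0x03,0x09,0xcc}
#1 dst[0x18+4] := {0xc6,0x80,0x91,0x9d}
#2 dst[0x0d+5] := {0xbc,0x01,0x12,0x4e,0x92}
#3 dst[0x1e+2] := {0x4e,0x92}
query mem[0x1f]=0x92, mem[0x19]=0x80, mem[0x0b]=0x12, mem[0x11]=0x92

MEM[0x1f,0x19,0x0b,0x11] = 92 80 12 92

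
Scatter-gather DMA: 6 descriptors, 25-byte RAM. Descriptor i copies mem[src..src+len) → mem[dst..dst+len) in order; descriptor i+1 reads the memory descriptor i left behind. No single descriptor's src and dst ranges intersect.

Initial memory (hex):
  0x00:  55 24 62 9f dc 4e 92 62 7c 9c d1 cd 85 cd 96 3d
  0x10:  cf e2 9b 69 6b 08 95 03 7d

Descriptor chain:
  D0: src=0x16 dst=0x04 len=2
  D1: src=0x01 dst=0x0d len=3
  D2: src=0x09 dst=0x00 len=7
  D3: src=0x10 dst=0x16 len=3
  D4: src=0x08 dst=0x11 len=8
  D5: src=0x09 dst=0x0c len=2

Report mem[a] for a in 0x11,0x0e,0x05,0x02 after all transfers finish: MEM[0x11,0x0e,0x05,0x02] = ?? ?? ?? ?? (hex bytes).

MEM[0x11,0x0e,0x05,0x02] = 7c 62 62 cd

D0: mem[0x04..0x05] <- [95 03]
D1: mem[0x0d..0x0f] <- [24 62 9f]
D2: mem[0x00..0x06] <- [9c d1 cd 85 24 62 9f]
D3: mem[0x16..0x18] <- [cf e2 9b]
D4: mem[0x11..0x18] <- [7c 9c d1 cd 85 24 62 9f]
D5: mem[0x0c..0x0d] <- [9c d1]
query mem[0x11]=0x7c, mem[0x0e]=0x62, mem[0x05]=0x62, mem[0x02]=0xcd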